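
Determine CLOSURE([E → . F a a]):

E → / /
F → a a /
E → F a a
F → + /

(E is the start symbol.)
{ [E → . F a a], [F → . + /], [F → . a a /] }

To compute CLOSURE, for each item [A → α.Bβ] where B is a non-terminal, add [B → .γ] for all productions B → γ; repeat for the newly added items until nothing changes.

Start with: [E → . F a a]
  [E → . F a a] has the dot before F: add [F → . a a /], [F → . + /]
No further items can be added.

CLOSURE = { [E → . F a a], [F → . + /], [F → . a a /] }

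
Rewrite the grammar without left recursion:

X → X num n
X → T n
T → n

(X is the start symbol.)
X → T n X'
X' → num n X'
X' → ε
T → n

X is directly left-recursive. The standard transformation for
  A → A α₁ | ... | A α_m | β₁ | ... | β_n
is
  A  → β₁ A' | ... | β_n A'
  A' → α₁ A' | ... | α_m A' | ε

X → T n becomes X → T n X'
X → X num n becomes X' → num n X'
Add X' → ε

Productions for other non-terminals are unchanged:
  T → n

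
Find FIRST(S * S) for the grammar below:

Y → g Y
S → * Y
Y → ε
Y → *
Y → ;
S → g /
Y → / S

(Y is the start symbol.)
FIRST sets of the non-terminals involved (from the grammar, by fixed-point iteration):
  FIRST(S) = { '*', 'g' }

To compute FIRST(S * S), process the symbols left to right:
Symbol S is a non-terminal. Add FIRST(S) \ {ε} = { '*', 'g' }
S is not nullable (ε ∉ FIRST(S)), so stop here.
FIRST(S * S) = { '*', 'g' }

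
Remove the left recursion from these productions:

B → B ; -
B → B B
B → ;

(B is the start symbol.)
B → ; B'
B' → ; - B'
B' → B B'
B' → ε

B is directly left-recursive. The standard transformation for
  A → A α₁ | ... | A α_m | β₁ | ... | β_n
is
  A  → β₁ A' | ... | β_n A'
  A' → α₁ A' | ... | α_m A' | ε

B → ; becomes B → ; B'
B → B ; - becomes B' → ; - B'
B → B B becomes B' → B B'
Add B' → ε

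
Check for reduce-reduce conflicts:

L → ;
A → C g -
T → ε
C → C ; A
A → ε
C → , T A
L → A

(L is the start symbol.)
No reduce-reduce conflicts

A reduce-reduce conflict occurs when an LR(0) state has two complete items [A → α .] and [B → β .] — both call for a reduction, and with no lookahead the parser cannot choose between them.

Augment with L' → L and build the canonical LR(0) collection (I0 = CLOSURE({[L' → . L]}), then GOTO on every symbol after a dot until no new states appear). It has 12 states:
  I0: { [A → . C g -], [A → .], [C → . , T A], [C → . C ; A], [L → . ;], [L → . A], [L' → . L] }  — shift, reduce
  I1: { [C → , . T A], [T → .] }  — reduce
  I2: { [L → ; .] }  — reduce
  I3: { [L → A .] }  — reduce
  I4: { [A → C . g -], [C → C . ; A] }  — shift
  I5: { [L' → L .] }  — accept
  I6: { [A → . C g -], [A → .], [C → . , T A], [C → . C ; A], [C → C ; . A] }  — shift, reduce
  I7: { [A → C g . -] }  — shift
  I8: { [A → C g - .] }  — reduce
  I9: { [C → C ; A .] }  — reduce
  I10: { [A → . C g -], [A → .], [C → , T . A], [C → . , T A], [C → . C ; A] }  — shift, reduce
  I11: { [C → , T A .] }  — reduce

No state contains more than one complete item.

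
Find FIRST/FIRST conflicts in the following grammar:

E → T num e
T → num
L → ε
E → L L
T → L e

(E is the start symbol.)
No FIRST/FIRST conflicts.

A FIRST/FIRST conflict occurs when two productions N → α and N → β for the same non-terminal have FIRST(α) ∩ FIRST(β) ≠ ∅ (with ε ∈ FIRST of a nullable right-hand side, so two nullable alternatives also conflict).

FIRST sets of the non-terminals at (or reachable through a nullable prefix from) the front of some alternative:
  FIRST(T) = { 'e', 'num' }
  FIRST(L) = { ε }

Productions for E:
  E → T num e: FIRST = { 'e', 'num' }
  E → L L: FIRST = { ε }
Productions for T:
  T → num: FIRST = { 'num' }
  T → L e: FIRST = { 'e' }
L has only one production, so no FIRST/FIRST conflict is possible there.

All alternatives of each non-terminal have pairwise disjoint FIRST sets.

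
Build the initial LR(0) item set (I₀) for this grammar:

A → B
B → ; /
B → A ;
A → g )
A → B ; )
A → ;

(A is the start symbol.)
{ [A → . ;], [A → . B ; )], [A → . B], [A → . g )], [A' → . A], [B → . ; /], [B → . A ;] }

First, augment the grammar with A' → A
I₀ = CLOSURE({ [A' → . A] }):
  [A' → . A] has the dot before A: add [A → . B], [A → . g )], [A → . B ; )], [A → . ;]
  [A → . B] has the dot before B: add [B → . ; /], [B → . A ;]
No further items can be added.

I₀ = { [A → . ;], [A → . B ; )], [A → . B], [A → . g )], [A' → . A], [B → . ; /], [B → . A ;] }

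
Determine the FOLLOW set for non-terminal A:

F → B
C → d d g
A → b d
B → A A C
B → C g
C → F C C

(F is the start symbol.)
In B → A A C: A is followed by A C, add FIRST(A C) \ {ε} = { 'b' }
In B → A A C: A is followed by C, add FIRST(C) \ {ε} = { 'b', 'd' }

Taking the union: FOLLOW(A) = { 'b', 'd' }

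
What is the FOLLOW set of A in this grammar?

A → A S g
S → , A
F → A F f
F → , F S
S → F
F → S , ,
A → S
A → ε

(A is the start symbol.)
To compute FOLLOW(A), find every occurrence of A on a right-hand side N → α A β: add FIRST(β) \ {ε}, and if β is empty or nullable also add FOLLOW(N). Iterate to a fixed point.

A is the start symbol, so $ ∈ FOLLOW(A).
In A → A S g: A is followed by S g, add FIRST(S g) \ {ε} = { ',' }
In S → , A: A is at the end, add FOLLOW(S)
In F → A F f: A is followed by F f, add FIRST(F f) \ {ε} = { ',' }

The FOLLOW sets referred to above (computed the same way, to a fixed point):
  FOLLOW(S) = { $, ',', 'f', 'g' }

Taking the union: FOLLOW(A) = { $, ',', 'f', 'g' }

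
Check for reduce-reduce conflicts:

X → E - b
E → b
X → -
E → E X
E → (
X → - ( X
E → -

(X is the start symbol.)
A reduce-reduce conflict occurs when an LR(0) state has two complete items [A → α .] and [B → β .] — both call for a reduction, and with no lookahead the parser cannot choose between them.

Augment with X' → X and build the canonical LR(0) collection (I0 = CLOSURE({[X' → . X]}), then GOTO on every symbol after a dot until no new states appear). It has 11 states:
  I0: { [E → . (], [E → . -], [E → . E X], [E → . b], [X → . - ( X], [X → . -], [X → . E - b], [X' → . X] }  — shift
  I1: { [E → ( .] }  — reduce
  I2: { [E → - .], [X → - . ( X], [X → - .] }  — shift, 2 reduces
  I3: { [E → . (], [E → . -], [E → . E X], [E → . b], [E → E . X], [X → . - ( X], [X → . -], [X → . E - b], [X → E . - b] }  — shift
  I4: { [X' → X .] }  — accept
  I5: { [E → b .] }  — reduce
  I6: { [E → - .], [X → - . ( X], [X → - .], [X → E - . b] }  — shift, 2 reduces
  I7: { [E → E X .] }  — reduce
  I8: { [E → . (], [E → . -], [E → . E X], [E → . b], [X → - ( . X], [X → . - ( X], [X → . -], [X → . E - b] }  — shift
  I9: { [X → E - b .] }  — reduce
  I10: { [X → - ( X .] }  — reduce

I2 contains complete items [E → - .], [X → - .] — reduce-reduce conflict.
I6 contains complete items [E → - .], [X → - .] — reduce-reduce conflict.

Answer: Yes — I2: [E → - .] vs [X → - .]; I6: [E → - .] vs [X → - .]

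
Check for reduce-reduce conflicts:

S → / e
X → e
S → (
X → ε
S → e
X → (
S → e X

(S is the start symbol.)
Augment with S' → S and build the canonical LR(0) collection (I0 = CLOSURE({[S' → . S]}), then GOTO on every symbol after a dot until no new states appear). It has 9 states:
  I0: { [S → . (], [S → . / e], [S → . e X], [S → . e], [S' → . S] }  — shift
  I1: { [S → ( .] }  — reduce
  I2: { [S → / . e] }  — shift
  I3: { [S' → S .] }  — accept
  I4: { [S → e . X], [S → e .], [X → . (], [X → . e], [X → .] }  — shift, 2 reduces
  I5: { [X → ( .] }  — reduce
  I6: { [S → e X .] }  — reduce
  I7: { [X → e .] }  — reduce
  I8: { [S → / e .] }  — reduce

I4 contains complete items [S → e .], [X → .] — reduce-reduce conflict.

Answer: Yes — I4: [S → e .] vs [X → .]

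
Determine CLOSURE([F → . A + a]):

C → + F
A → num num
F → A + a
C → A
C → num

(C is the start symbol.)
To compute CLOSURE, for each item [A → α.Bβ] where B is a non-terminal, add [B → .γ] for all productions B → γ; repeat for the newly added items until nothing changes.

Start with: [F → . A + a]
  [F → . A + a] has the dot before A: add [A → . num num]
No further items can be added.

CLOSURE = { [A → . num num], [F → . A + a] }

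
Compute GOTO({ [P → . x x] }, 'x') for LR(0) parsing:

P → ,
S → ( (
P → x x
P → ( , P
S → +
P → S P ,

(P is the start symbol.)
GOTO(I, 'x') = CLOSURE({ [A → αX.β] : [A → α.Xβ] ∈ I, X = 'x' })

Items with dot before 'x', with the dot advanced:
  [P → . x x] → [P → x . x]
Closure adds nothing (no advanced item has the dot before a non-terminal).

GOTO = { [P → x . x] }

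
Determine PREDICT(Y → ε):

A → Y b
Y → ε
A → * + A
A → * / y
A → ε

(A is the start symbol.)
PREDICT(Y → ε) = (FIRST(RHS) \ {ε}) ∪ (FOLLOW(Y) if ε ∈ FIRST(RHS), i.e. RHS ⇒* ε)
The right-hand side is ε (FIRST(ε) = { ε }), so the predict set is FOLLOW(Y) = { 'b' }
PREDICT(Y → ε) = { 'b' }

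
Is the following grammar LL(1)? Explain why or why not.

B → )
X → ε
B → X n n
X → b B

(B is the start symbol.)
A grammar is LL(1) if for each non-terminal N with multiple productions, the predict sets of those productions are pairwise disjoint, where PREDICT(N → α) = (FIRST(α) \ {ε}) ∪ (FOLLOW(N) if α ⇒* ε).

Relevant sets:
  FIRST(X) = { 'b', ε }
  FOLLOW(X) = { 'n' }

For B:
  PREDICT(B → ')') = { ')' }
  PREDICT(B → X n n) = { 'b', 'n' }
For X:
  PREDICT(X → ε) = { 'n' }
  PREDICT(X → b B) = { 'b' }

All predict sets are disjoint. The grammar IS LL(1).

Answer: Yes, the grammar is LL(1).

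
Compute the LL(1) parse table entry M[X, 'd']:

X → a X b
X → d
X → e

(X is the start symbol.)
X → d

To find M[X, 'd'], we find productions for X where 'd' is in the predict set (PREDICT(N → α) = (FIRST(α) \ {ε}) ∪ (FOLLOW(N) if α ⇒* ε)).

X → a X b: PREDICT = { 'a' }
X → d: PREDICT = { 'd' }
  'd' is in predict set, so this production goes in M[X, 'd']
X → e: PREDICT = { 'e' }

M[X, 'd'] = X → d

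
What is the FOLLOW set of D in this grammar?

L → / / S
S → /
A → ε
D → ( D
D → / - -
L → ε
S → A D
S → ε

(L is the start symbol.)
{ $ }

To compute FOLLOW(D), find every occurrence of D on a right-hand side N → α D β: add FIRST(β) \ {ε}, and if β is empty or nullable also add FOLLOW(N). Iterate to a fixed point.

In D → ( D: D is at the end; this adds FOLLOW(D) to itself — nothing new
In S → A D: D is at the end, add FOLLOW(S)

The FOLLOW sets referred to above (computed the same way, to a fixed point):
  FOLLOW(S) = { $ }

Taking the union: FOLLOW(D) = { $ }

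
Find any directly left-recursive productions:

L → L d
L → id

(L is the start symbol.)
Yes, L is left-recursive

Direct left recursion occurs when N → N α for some non-terminal N (the right-hand side begins with the left-hand side itself).

L → L d: LEFT RECURSIVE (starts with L)
L → id: starts with id

The grammar has direct left recursion on: L.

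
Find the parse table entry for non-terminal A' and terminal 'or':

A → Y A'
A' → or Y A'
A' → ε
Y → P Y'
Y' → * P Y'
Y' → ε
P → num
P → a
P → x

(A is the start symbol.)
To find M[A', 'or'], we find productions for A' where 'or' is in the predict set (PREDICT(N → α) = (FIRST(α) \ {ε}) ∪ (FOLLOW(N) if α ⇒* ε)).

Relevant sets:
  FOLLOW(A') = { $ }

A' → or Y A': PREDICT = { 'or' }
  'or' is in predict set, so this production goes in M[A', 'or']
A' → ε: PREDICT = { $ }

M[A', 'or'] = A' → or Y A'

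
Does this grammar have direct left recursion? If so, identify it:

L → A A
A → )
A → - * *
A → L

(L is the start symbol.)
No direct left recursion

Direct left recursion occurs when N → N α for some non-terminal N (the right-hand side begins with the left-hand side itself).

L → A A: starts with A
A → ): starts with ')'
A → - * *: starts with '-'
A → L: starts with L

No direct left recursion found.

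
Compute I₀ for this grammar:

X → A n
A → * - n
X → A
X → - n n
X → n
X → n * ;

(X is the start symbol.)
{ [A → . * - n], [X → . - n n], [X → . A n], [X → . A], [X → . n * ;], [X → . n], [X' → . X] }

First, augment the grammar with X' → X
I₀ = CLOSURE({ [X' → . X] }):
  [X' → . X] has the dot before X: add [X → . A n], [X → . A], [X → . - n n], [X → . n], [X → . n * ;]
  [X → . A n] has the dot before A: add [A → . * - n]
No further items can be added.

I₀ = { [A → . * - n], [X → . - n n], [X → . A n], [X → . A], [X → . n * ;], [X → . n], [X' → . X] }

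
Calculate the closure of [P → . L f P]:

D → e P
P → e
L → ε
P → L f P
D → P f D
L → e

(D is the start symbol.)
{ [L → . e], [L → .], [P → . L f P] }

To compute CLOSURE, for each item [A → α.Bβ] where B is a non-terminal, add [B → .γ] for all productions B → γ; repeat for the newly added items until nothing changes.

Start with: [P → . L f P]
  [P → . L f P] has the dot before L: add [L → .], [L → . e]
No further items can be added.

CLOSURE = { [L → . e], [L → .], [P → . L f P] }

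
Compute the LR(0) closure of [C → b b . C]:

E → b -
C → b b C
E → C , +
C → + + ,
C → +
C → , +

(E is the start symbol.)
Start with: [C → b b . C]
  [C → b b . C] has the dot before C: add [C → . b b C], [C → . + + ,], [C → . +], [C → . , +]
No further items can be added.

CLOSURE = { [C → . + + ,], [C → . +], [C → . , +], [C → . b b C], [C → b b . C] }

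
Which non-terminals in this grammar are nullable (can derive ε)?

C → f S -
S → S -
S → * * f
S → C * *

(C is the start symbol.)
A non-terminal is nullable if it can derive ε (the empty string): either it has an ε-production, or it has a production whose right-hand side consists entirely of nullable non-terminals.

There are no ε-productions, so no non-terminal can derive ε.
No non-terminals are nullable.

Answer: None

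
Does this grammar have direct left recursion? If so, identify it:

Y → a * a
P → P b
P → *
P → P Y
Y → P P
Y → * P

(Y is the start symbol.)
Yes, P is left-recursive

Direct left recursion occurs when N → N α for some non-terminal N (the right-hand side begins with the left-hand side itself).

Y → a * a: starts with a
P → P b: LEFT RECURSIVE (starts with P)
P → *: starts with '*'
P → P Y: LEFT RECURSIVE (starts with P)
Y → P P: starts with P
Y → * P: starts with '*'

The grammar has direct left recursion on: P.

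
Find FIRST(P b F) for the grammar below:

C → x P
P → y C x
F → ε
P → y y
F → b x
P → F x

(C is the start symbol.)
{ 'b', 'x', 'y' }

FIRST sets of the non-terminals involved (from the grammar, by fixed-point iteration):
  FIRST(P) = { 'b', 'x', 'y' }

To compute FIRST(P b F), process the symbols left to right:
Symbol P is a non-terminal. Add FIRST(P) \ {ε} = { 'b', 'x', 'y' }
P is not nullable (ε ∉ FIRST(P)), so stop here.
FIRST(P b F) = { 'b', 'x', 'y' }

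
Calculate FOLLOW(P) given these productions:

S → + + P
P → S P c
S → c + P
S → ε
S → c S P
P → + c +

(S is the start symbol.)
{ $, '+', 'c' }

To compute FOLLOW(P), find every occurrence of P on a right-hand side N → α P β: add FIRST(β) \ {ε}, and if β is empty or nullable also add FOLLOW(N). Iterate to a fixed point.

In S → + + P: P is at the end, add FOLLOW(S)
In P → S P c: P is followed by c, add FIRST(c) \ {ε} = { 'c' }
In S → c + P: P is at the end, add FOLLOW(S)
In S → c S P: P is at the end, add FOLLOW(S)

The FOLLOW sets referred to above (computed the same way, to a fixed point):
  FOLLOW(S) = { $, '+', 'c' }

Taking the union: FOLLOW(P) = { $, '+', 'c' }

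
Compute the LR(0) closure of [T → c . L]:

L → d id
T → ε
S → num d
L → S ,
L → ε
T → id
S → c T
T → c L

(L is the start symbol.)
{ [L → . S ,], [L → . d id], [L → .], [S → . c T], [S → . num d], [T → c . L] }

To compute CLOSURE, for each item [A → α.Bβ] where B is a non-terminal, add [B → .γ] for all productions B → γ; repeat for the newly added items until nothing changes.

Start with: [T → c . L]
  [T → c . L] has the dot before L: add [L → . d id], [L → . S ,], [L → .]
  [L → . S ,] has the dot before S: add [S → . num d], [S → . c T]
No further items can be added.

CLOSURE = { [L → . S ,], [L → . d id], [L → .], [S → . c T], [S → . num d], [T → c . L] }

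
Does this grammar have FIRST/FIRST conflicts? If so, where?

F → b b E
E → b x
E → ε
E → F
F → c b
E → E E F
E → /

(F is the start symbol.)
Yes. E → b x / E → F on { 'b' }; E → b x / E → E E F on { 'b' }; E → F / E → E E F on { 'b', 'c' }; E → E E F / E → '/' on { '/' }

A FIRST/FIRST conflict occurs when two productions N → α and N → β for the same non-terminal have FIRST(α) ∩ FIRST(β) ≠ ∅ (with ε ∈ FIRST of a nullable right-hand side, so two nullable alternatives also conflict).

FIRST sets of the non-terminals at (or reachable through a nullable prefix from) the front of some alternative:
  FIRST(F) = { 'b', 'c' }
  FIRST(E) = { '/', 'b', 'c', ε }

Productions for F:
  F → b b E: FIRST = { 'b' }
  F → c b: FIRST = { 'c' }
Productions for E:
  E → b x: FIRST = { 'b' }
  E → ε: FIRST = { ε }
  E → F: FIRST = { 'b', 'c' }
  E → E E F: FIRST = { '/', 'b', 'c' }
  E → /: FIRST = { '/' }

Conflict for E: E → b x and E → F
  Overlap: { 'b' }
Conflict for E: E → b x and E → E E F
  Overlap: { 'b' }
Conflict for E: E → F and E → E E F
  Overlap: { 'b', 'c' }
Conflict for E: E → E E F and E → /
  Overlap: { '/' }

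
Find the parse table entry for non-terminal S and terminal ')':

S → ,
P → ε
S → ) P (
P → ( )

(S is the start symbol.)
To find M[S, ')'], we find productions for S where ')' is in the predict set (PREDICT(N → α) = (FIRST(α) \ {ε}) ∪ (FOLLOW(N) if α ⇒* ε)).

S → ,: PREDICT = { ',' }
S → ) P (: PREDICT = { ')' }
  ')' is in predict set, so this production goes in M[S, ')']

M[S, ')'] = S → ) P (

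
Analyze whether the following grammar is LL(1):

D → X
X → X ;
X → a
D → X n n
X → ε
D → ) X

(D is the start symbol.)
No. Predict set conflict for D: { ';', 'a' }

A grammar is LL(1) if for each non-terminal N with multiple productions, the predict sets of those productions are pairwise disjoint, where PREDICT(N → α) = (FIRST(α) \ {ε}) ∪ (FOLLOW(N) if α ⇒* ε).

Relevant sets:
  FIRST(X) = { ';', 'a', ε }
  FOLLOW(D) = { $ }
  FOLLOW(X) = { $, ';', 'n' }

For D:
  PREDICT(D → X) = { $, ';', 'a' }
  PREDICT(D → X n n) = { ';', 'a', 'n' }
  PREDICT(D → ')' X) = { ')' }
For X:
  PREDICT(X → X ';') = { ';', 'a' }
  PREDICT(X → a) = { 'a' }
  PREDICT(X → ε) = { $, ';', 'n' }

Conflict found: Predict set conflict for D: { ';', 'a' }
The grammar is NOT LL(1).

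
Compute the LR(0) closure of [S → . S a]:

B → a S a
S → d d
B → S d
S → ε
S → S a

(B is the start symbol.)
{ [S → . S a], [S → . d d], [S → .] }

To compute CLOSURE, for each item [A → α.Bβ] where B is a non-terminal, add [B → .γ] for all productions B → γ; repeat for the newly added items until nothing changes.

Start with: [S → . S a]
  [S → . S a] has the dot before S: add [S → . d d], [S → .]
No further items can be added.

CLOSURE = { [S → . S a], [S → . d d], [S → .] }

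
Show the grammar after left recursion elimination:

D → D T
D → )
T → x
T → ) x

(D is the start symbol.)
D is directly left-recursive. The standard transformation for
  A → A α₁ | ... | A α_m | β₁ | ... | β_n
is
  A  → β₁ A' | ... | β_n A'
  A' → α₁ A' | ... | α_m A' | ε

D → ) becomes D → ) D'
D → D T becomes D' → T D'
Add D' → ε

Productions for other non-terminals are unchanged:
  T → x
  T → ) x

Resulting grammar:
D → ) D'
D' → T D'
D' → ε
T → x
T → ) x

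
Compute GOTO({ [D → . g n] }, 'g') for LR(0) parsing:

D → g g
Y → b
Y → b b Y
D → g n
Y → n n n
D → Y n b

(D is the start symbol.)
{ [D → g . n] }

GOTO(I, 'g') = CLOSURE({ [A → αX.β] : [A → α.Xβ] ∈ I, X = 'g' })

Items with dot before 'g', with the dot advanced:
  [D → . g n] → [D → g . n]
Closure adds nothing (no advanced item has the dot before a non-terminal).

GOTO = { [D → g . n] }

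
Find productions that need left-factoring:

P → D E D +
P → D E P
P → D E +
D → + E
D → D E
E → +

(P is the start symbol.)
Yes, P has productions with common prefix 'D E'

Left-factoring is needed when two productions for the same non-terminal
share a common prefix on the right-hand side.

Productions for P:
  P → D E D +
  P → D E P
  P → D E +
Productions for D:
  D → + E
  D → D E

Found common prefix 'D E' in productions for P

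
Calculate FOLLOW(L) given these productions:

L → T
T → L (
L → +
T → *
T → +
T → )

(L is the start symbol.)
To compute FOLLOW(L), find every occurrence of L on a right-hand side N → α L β: add FIRST(β) \ {ε}, and if β is empty or nullable also add FOLLOW(N). Iterate to a fixed point.

L is the start symbol, so $ ∈ FOLLOW(L).
In T → L (: L is followed by '(', add FIRST('(') \ {ε} = { '(' }

Taking the union: FOLLOW(L) = { $, '(' }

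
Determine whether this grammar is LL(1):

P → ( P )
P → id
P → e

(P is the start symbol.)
For P:
  PREDICT(P → '(' P ')') = { '(' }
  PREDICT(P → id) = { 'id' }
  PREDICT(P → e) = { 'e' }

All predict sets are disjoint. The grammar IS LL(1).

Answer: Yes, the grammar is LL(1).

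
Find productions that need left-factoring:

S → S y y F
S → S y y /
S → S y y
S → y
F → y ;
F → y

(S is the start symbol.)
Left-factoring is needed when two productions for the same non-terminal
share a common prefix on the right-hand side.

Productions for S:
  S → S y y F
  S → S y y /
  S → S y y
  S → y
Productions for F:
  F → y ;
  F → y

Found common prefix 'S y y' in productions for S
Found common prefix 'y' in productions for F

Answer: Yes, S has productions with common prefix 'S y y'; F has productions with common prefix 'y'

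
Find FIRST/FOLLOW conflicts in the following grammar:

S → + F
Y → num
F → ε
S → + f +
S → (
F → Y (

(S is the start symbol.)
Nullable non-terminals: F.
FIRST sets used below: FIRST(Y) = { 'num' }

F: nullable alternative(s) F → ε; FOLLOW(F) = { $ }
  F → ε: FIRST \ {ε} = { } — this is the only nullable alternative, skip
  F → Y (: FIRST \ {ε} = { 'num' } — disjoint from FOLLOW(F)

S, Y have no nullable alternative, so no FIRST/FOLLOW check is needed there.

No FIRST/FOLLOW conflicts found.

Answer: No FIRST/FOLLOW conflicts.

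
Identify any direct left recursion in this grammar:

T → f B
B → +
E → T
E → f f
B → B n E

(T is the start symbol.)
Yes, B is left-recursive

Direct left recursion occurs when N → N α for some non-terminal N (the right-hand side begins with the left-hand side itself).

T → f B: starts with f
B → +: starts with '+'
E → T: starts with T
E → f f: starts with f
B → B n E: LEFT RECURSIVE (starts with B)

The grammar has direct left recursion on: B.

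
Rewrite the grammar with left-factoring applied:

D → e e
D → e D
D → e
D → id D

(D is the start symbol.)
Left-factoring transforms A → αβ₁ | αβ₂ into A → αA' and A' → β₁ | β₂
(α is the longest common prefix among the alternatives). Repeat until
no nonterminal has two alternatives with a common prefix.

Round 1: D has alternatives sharing prefix 'e'. Introduce D': D → e D'
  Add: D' → e
  Add: D' → D
  Add: D' → ε

No remaining common prefixes — done.

Resulting grammar:
D → e D'
D' → e
D' → D
D' → ε
D → id D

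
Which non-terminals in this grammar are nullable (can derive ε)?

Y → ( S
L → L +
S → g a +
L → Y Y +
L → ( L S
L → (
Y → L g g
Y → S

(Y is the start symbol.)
A non-terminal is nullable if it can derive ε (the empty string): either it has an ε-production, or it has a production whose right-hand side consists entirely of nullable non-terminals.

There are no ε-productions, so no non-terminal can derive ε.
No non-terminals are nullable.

Answer: None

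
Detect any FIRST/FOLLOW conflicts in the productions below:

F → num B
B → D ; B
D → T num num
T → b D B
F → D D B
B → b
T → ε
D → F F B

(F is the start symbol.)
No FIRST/FOLLOW conflicts.

A FIRST/FOLLOW conflict occurs when a non-terminal N has a nullable alternative N → β (β ⇒* ε) and another alternative N → α with FIRST(α) ∩ FOLLOW(N) ≠ ∅: on such a lookahead the parser cannot decide between expanding α and letting N vanish via β.

Nullable non-terminals: T.

T: nullable alternative(s) T → ε; FOLLOW(T) = { 'num' }
  T → b D B: FIRST \ {ε} = { 'b' } — disjoint from FOLLOW(T)
  T → ε: FIRST \ {ε} = { } — this is the only nullable alternative, skip

B, D, F have no nullable alternative, so no FIRST/FOLLOW check is needed there.

No FIRST/FOLLOW conflicts found.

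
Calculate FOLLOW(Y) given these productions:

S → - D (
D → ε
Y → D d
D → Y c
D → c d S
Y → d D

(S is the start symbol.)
To compute FOLLOW(Y), find every occurrence of Y on a right-hand side N → α Y β: add FIRST(β) \ {ε}, and if β is empty or nullable also add FOLLOW(N). Iterate to a fixed point.

In D → Y c: Y is followed by c, add FIRST(c) \ {ε} = { 'c' }

Taking the union: FOLLOW(Y) = { 'c' }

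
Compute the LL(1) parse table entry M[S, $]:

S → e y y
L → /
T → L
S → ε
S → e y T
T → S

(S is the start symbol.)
To find M[S, $], we find productions for S where $ is in the predict set (PREDICT(N → α) = (FIRST(α) \ {ε}) ∪ (FOLLOW(N) if α ⇒* ε)).

Relevant sets:
  FOLLOW(S) = { $ }

S → e y y: PREDICT = { 'e' }
S → ε: PREDICT = { $ }
  $ is in predict set, so this production goes in M[S, $]
S → e y T: PREDICT = { 'e' }

M[S, $] = S → ε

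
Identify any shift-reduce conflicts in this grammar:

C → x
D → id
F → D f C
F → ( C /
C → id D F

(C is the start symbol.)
No shift-reduce conflicts

Augment with C' → C and build the canonical LR(0) collection (I0 = CLOSURE({[C' → . C]}), then GOTO on every symbol after a dot until no new states appear). It has 13 states:
  I0: { [C → . id D F], [C → . x], [C' → . C] }  — shift
  I1: { [C' → C .] }  — accept
  I2: { [C → id . D F], [D → . id] }  — shift
  I3: { [C → x .] }  — reduce
  I4: { [C → id D . F], [D → . id], [F → . ( C /], [F → . D f C] }  — shift
  I5: { [D → id .] }  — reduce
  I6: { [C → . id D F], [C → . x], [F → ( . C /] }  — shift
  I7: { [F → D . f C] }  — shift
  I8: { [C → id D F .] }  — reduce
  I9: { [C → . id D F], [C → . x], [F → D f . C] }  — shift
  I10: { [F → D f C .] }  — reduce
  I11: { [F → ( C . /] }  — shift
  I12: { [F → ( C / .] }  — reduce

No state contains both a complete item and a shift item.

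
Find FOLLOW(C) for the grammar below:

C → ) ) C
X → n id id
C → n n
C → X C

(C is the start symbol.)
C is the start symbol, so $ ∈ FOLLOW(C).
In C → ) ) C: C is at the end; this adds FOLLOW(C) to itself — nothing new
In C → X C: C is at the end; this adds FOLLOW(C) to itself — nothing new

Taking the union: FOLLOW(C) = { $ }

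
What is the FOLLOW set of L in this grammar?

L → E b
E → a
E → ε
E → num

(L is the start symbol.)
{ $ }

L is the start symbol, so $ ∈ FOLLOW(L).
L does not occur on any right-hand side.

Taking the union: FOLLOW(L) = { $ }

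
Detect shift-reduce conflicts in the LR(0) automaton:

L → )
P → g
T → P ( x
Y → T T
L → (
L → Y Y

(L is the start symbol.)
No shift-reduce conflicts

Augment with L' → L and build the canonical LR(0) collection (I0 = CLOSURE({[L' → . L]}), then GOTO on every symbol after a dot until no new states appear). It has 12 states:
  I0: { [L → . (], [L → . )], [L → . Y Y], [L' → . L], [P → . g], [T → . P ( x], [Y → . T T] }  — shift
  I1: { [L → ( .] }  — reduce
  I2: { [L → ) .] }  — reduce
  I3: { [L' → L .] }  — accept
  I4: { [T → P . ( x] }  — shift
  I5: { [P → . g], [T → . P ( x], [Y → T . T] }  — shift
  I6: { [L → Y . Y], [P → . g], [T → . P ( x], [Y → . T T] }  — shift
  I7: { [P → g .] }  — reduce
  I8: { [L → Y Y .] }  — reduce
  I9: { [Y → T T .] }  — reduce
  I10: { [T → P ( . x] }  — shift
  I11: { [T → P ( x .] }  — reduce

No state contains both a complete item and a shift item.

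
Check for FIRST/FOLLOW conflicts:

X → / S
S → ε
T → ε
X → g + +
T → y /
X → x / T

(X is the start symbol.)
A FIRST/FOLLOW conflict occurs when a non-terminal N has a nullable alternative N → β (β ⇒* ε) and another alternative N → α with FIRST(α) ∩ FOLLOW(N) ≠ ∅: on such a lookahead the parser cannot decide between expanding α and letting N vanish via β.

Nullable non-terminals: S, T.
S has a nullable alternative but only one production, so nothing to check.

T: nullable alternative(s) T → ε; FOLLOW(T) = { $ }
  T → ε: FIRST \ {ε} = { } — this is the only nullable alternative, skip
  T → y /: FIRST \ {ε} = { 'y' } — disjoint from FOLLOW(T)

X has no nullable alternative, so no FIRST/FOLLOW check is needed there.

No FIRST/FOLLOW conflicts found.

Answer: No FIRST/FOLLOW conflicts.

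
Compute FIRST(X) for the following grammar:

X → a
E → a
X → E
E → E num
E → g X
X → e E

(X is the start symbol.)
FIRST sets of the other non-terminals involved (by the same procedure, iterated to a fixed point):
  FIRST(E) = { 'a', 'g' }

From X → a:
  - a is a terminal: add 'a' and stop
From X → E:
  - E is a non-terminal: add FIRST(E) \ {ε} = { 'a', 'g' }
    E is not nullable, so stop
From X → e E:
  - e is a terminal: add 'e' and stop

Collecting: FIRST(X) = { 'a', 'e', 'g' }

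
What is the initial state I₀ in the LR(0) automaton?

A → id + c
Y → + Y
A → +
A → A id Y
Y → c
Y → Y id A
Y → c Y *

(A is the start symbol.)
First, augment the grammar with A' → A
I₀ = CLOSURE({ [A' → . A] }):
  [A' → . A] has the dot before A: add [A → . id + c], [A → . +], [A → . A id Y]
No further items can be added.

I₀ = { [A → . +], [A → . A id Y], [A → . id + c], [A' → . A] }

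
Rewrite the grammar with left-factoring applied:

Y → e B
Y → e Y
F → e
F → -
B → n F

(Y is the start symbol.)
Left-factoring transforms A → αβ₁ | αβ₂ into A → αA' and A' → β₁ | β₂
(α is the longest common prefix among the alternatives). Repeat until
no nonterminal has two alternatives with a common prefix.

Round 1: Y has alternatives sharing prefix 'e'. Introduce Y': Y → e Y'
  Add: Y' → B
  Add: Y' → Y

No remaining common prefixes — done.

Resulting grammar:
Y → e Y'
Y' → B
Y' → Y
F → e
F → -
B → n F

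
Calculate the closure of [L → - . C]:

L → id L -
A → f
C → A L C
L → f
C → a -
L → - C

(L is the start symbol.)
To compute CLOSURE, for each item [A → α.Bβ] where B is a non-terminal, add [B → .γ] for all productions B → γ; repeat for the newly added items until nothing changes.

Start with: [L → - . C]
  [L → - . C] has the dot before C: add [C → . A L C], [C → . a -]
  [C → . A L C] has the dot before A: add [A → . f]
No further items can be added.

CLOSURE = { [A → . f], [C → . A L C], [C → . a -], [L → - . C] }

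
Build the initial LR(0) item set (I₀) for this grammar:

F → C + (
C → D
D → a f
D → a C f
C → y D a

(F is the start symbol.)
{ [C → . D], [C → . y D a], [D → . a C f], [D → . a f], [F → . C + (], [F' → . F] }

First, augment the grammar with F' → F
I₀ = CLOSURE({ [F' → . F] }):
  [F' → . F] has the dot before F: add [F → . C + (]
  [F → . C + (] has the dot before C: add [C → . D], [C → . y D a]
  [C → . D] has the dot before D: add [D → . a f], [D → . a C f]
No further items can be added.

I₀ = { [C → . D], [C → . y D a], [D → . a C f], [D → . a f], [F → . C + (], [F' → . F] }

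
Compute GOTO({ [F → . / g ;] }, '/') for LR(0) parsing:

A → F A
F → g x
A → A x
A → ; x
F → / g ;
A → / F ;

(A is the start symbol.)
GOTO(I, '/') = CLOSURE({ [A → αX.β] : [A → α.Xβ] ∈ I, X = '/' })

Items with dot before '/', with the dot advanced:
  [F → . / g ;] → [F → / . g ;]
Closure adds nothing (no advanced item has the dot before a non-terminal).

GOTO = { [F → / . g ;] }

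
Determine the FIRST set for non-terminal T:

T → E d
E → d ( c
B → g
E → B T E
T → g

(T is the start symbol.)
{ 'd', 'g' }

FIRST sets of the other non-terminals involved (by the same procedure, iterated to a fixed point):
  FIRST(E) = { 'd', 'g' }

From T → E d:
  - E is a non-terminal: add FIRST(E) \ {ε} = { 'd', 'g' }
    E is not nullable, so stop
From T → g:
  - g is a terminal: add 'g' and stop

Collecting: FIRST(T) = { 'd', 'g' }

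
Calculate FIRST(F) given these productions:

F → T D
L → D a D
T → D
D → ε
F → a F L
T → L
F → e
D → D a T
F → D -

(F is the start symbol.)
{ '-', 'a', 'e', ε }

To compute FIRST(F), examine every production with F on the left-hand side, reading each right-hand side left to right until a non-nullable symbol is reached.

FIRST sets of the other non-terminals involved (by the same procedure, iterated to a fixed point):
  FIRST(T) = { 'a', ε }
  FIRST(D) = { 'a', ε }

From F → T D:
  - T is a non-terminal: add FIRST(T) \ {ε} = { 'a' }
    T is nullable, so continue to the next symbol
  - D is a non-terminal: add FIRST(D) \ {ε} = { 'a' }
    D is nullable and nothing follows, so the whole right-hand side can vanish: ε ∈ FIRST(F)
From F → a F L:
  - a is a terminal: add 'a' and stop
From F → e:
  - e is a terminal: add 'e' and stop
From F → D -:
  - D is a non-terminal: add FIRST(D) \ {ε} = { 'a' }
    D is nullable, so continue to the next symbol
  - '-' is a terminal: add '-' and stop

Collecting: FIRST(F) = { '-', 'a', 'e', ε }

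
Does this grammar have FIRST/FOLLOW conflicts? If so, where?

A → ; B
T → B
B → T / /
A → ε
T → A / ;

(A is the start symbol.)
No FIRST/FOLLOW conflicts.

A FIRST/FOLLOW conflict occurs when a non-terminal N has a nullable alternative N → β (β ⇒* ε) and another alternative N → α with FIRST(α) ∩ FOLLOW(N) ≠ ∅: on such a lookahead the parser cannot decide between expanding α and letting N vanish via β.

Nullable non-terminals: A.

A: nullable alternative(s) A → ε; FOLLOW(A) = { $, '/' }
  A → ; B: FIRST \ {ε} = { ';' } — disjoint from FOLLOW(A)
  A → ε: FIRST \ {ε} = { } — this is the only nullable alternative, skip

B, T have no nullable alternative, so no FIRST/FOLLOW check is needed there.

No FIRST/FOLLOW conflicts found.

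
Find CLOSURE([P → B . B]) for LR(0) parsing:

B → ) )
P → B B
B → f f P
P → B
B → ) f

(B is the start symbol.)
{ [B → . ) )], [B → . ) f], [B → . f f P], [P → B . B] }

To compute CLOSURE, for each item [A → α.Bβ] where B is a non-terminal, add [B → .γ] for all productions B → γ; repeat for the newly added items until nothing changes.

Start with: [P → B . B]
  [P → B . B] has the dot before B: add [B → . ) )], [B → . f f P], [B → . ) f]
No further items can be added.

CLOSURE = { [B → . ) )], [B → . ) f], [B → . f f P], [P → B . B] }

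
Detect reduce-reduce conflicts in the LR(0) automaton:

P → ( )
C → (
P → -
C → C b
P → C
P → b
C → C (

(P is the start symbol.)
A reduce-reduce conflict occurs when an LR(0) state has two complete items [A → α .] and [B → β .] — both call for a reduction, and with no lookahead the parser cannot choose between them.

Augment with P' → P and build the canonical LR(0) collection (I0 = CLOSURE({[P' → . P]}), then GOTO on every symbol after a dot until no new states appear). It has 9 states:
  I0: { [C → . (], [C → . C (], [C → . C b], [P → . ( )], [P → . -], [P → . C], [P → . b], [P' → . P] }  — shift
  I1: { [C → ( .], [P → ( . )] }  — shift, reduce
  I2: { [P → - .] }  — reduce
  I3: { [C → C . (], [C → C . b], [P → C .] }  — shift, reduce
  I4: { [P' → P .] }  — accept
  I5: { [P → b .] }  — reduce
  I6: { [C → C ( .] }  — reduce
  I7: { [C → C b .] }  — reduce
  I8: { [P → ( ) .] }  — reduce

No state contains more than one complete item.

Answer: No reduce-reduce conflicts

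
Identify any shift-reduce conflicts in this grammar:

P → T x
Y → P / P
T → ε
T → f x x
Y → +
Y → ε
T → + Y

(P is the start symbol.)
Yes — I0: [T → .] vs [T → . + Y]; I1: [T → .] vs [T → . + Y]; I8: [T → .] vs [T → . + Y]; I11: [T → .] vs [T → . + Y]

Augment with P' → P and build the canonical LR(0) collection (I0 = CLOSURE({[P' → . P]}), then GOTO on every symbol after a dot until no new states appear). It has 13 states:
  I0: { [P → . T x], [P' → . P], [T → . + Y], [T → . f x x], [T → .] }  — shift, reduce
  I1: { [P → . T x], [T → + . Y], [T → . + Y], [T → . f x x], [T → .], [Y → . +], [Y → . P / P], [Y → .] }  — shift, 2 reduces
  I2: { [P' → P .] }  — accept
  I3: { [P → T . x] }  — shift
  I4: { [T → f . x x] }  — shift
  I5: { [T → f x . x] }  — shift
  I6: { [T → f x x .] }  — reduce
  I7: { [P → T x .] }  — reduce
  I8: { [P → . T x], [T → + . Y], [T → . + Y], [T → . f x x], [T → .], [Y → + .], [Y → . +], [Y → . P / P], [Y → .] }  — shift, 3 reduces
  I9: { [Y → P . / P] }  — shift
  I10: { [T → + Y .] }  — reduce
  I11: { [P → . T x], [T → . + Y], [T → . f x x], [T → .], [Y → P / . P] }  — shift, reduce
  I12: { [Y → P / P .] }  — reduce

I0 contains reduce item [T → .] and shift items [T → . + Y], [T → . f x x] — shift-reduce conflict.
I1 contains reduce items [T → .], [Y → .] and shift items [T → . + Y], [T → . f x x], [Y → . +] — shift-reduce conflict.
I8 contains reduce items [T → .], [Y → .], [Y → + .] and shift items [T → . + Y], [T → . f x x], [Y → . +] — shift-reduce conflict.
I11 contains reduce item [T → .] and shift items [T → . + Y], [T → . f x x] — shift-reduce conflict.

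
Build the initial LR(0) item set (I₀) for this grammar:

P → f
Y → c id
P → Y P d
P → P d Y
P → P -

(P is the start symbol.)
{ [P → . P -], [P → . P d Y], [P → . Y P d], [P → . f], [P' → . P], [Y → . c id] }

First, augment the grammar with P' → P
I₀ = CLOSURE({ [P' → . P] }):
  [P' → . P] has the dot before P: add [P → . f], [P → . Y P d], [P → . P d Y], [P → . P -]
  [P → . Y P d] has the dot before Y: add [Y → . c id]
No further items can be added.

I₀ = { [P → . P -], [P → . P d Y], [P → . Y P d], [P → . f], [P' → . P], [Y → . c id] }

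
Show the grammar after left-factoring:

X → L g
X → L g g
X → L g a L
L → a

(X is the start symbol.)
X → L g X'
X' → ε
X' → g
X' → a L
L → a

Left-factoring transforms A → αβ₁ | αβ₂ into A → αA' and A' → β₁ | β₂
(α is the longest common prefix among the alternatives). Repeat until
no nonterminal has two alternatives with a common prefix.

Round 1: X has alternatives sharing prefix 'L g'. Introduce X': X → L g X'
  Add: X' → ε
  Add: X' → g
  Add: X' → a L

No remaining common prefixes — done.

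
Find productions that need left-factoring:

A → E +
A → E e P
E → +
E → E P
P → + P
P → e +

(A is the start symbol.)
Yes, A has productions with common prefix 'E'

Left-factoring is needed when two productions for the same non-terminal
share a common prefix on the right-hand side.

Productions for A:
  A → E +
  A → E e P
Productions for E:
  E → +
  E → E P
Productions for P:
  P → + P
  P → e +

Found common prefix 'E' in productions for A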